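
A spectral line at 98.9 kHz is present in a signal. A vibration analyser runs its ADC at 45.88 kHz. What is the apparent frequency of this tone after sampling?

7.14 kHz

98.9 kHz mod fs = 7.14 kHz.
7.14 kHz ≤ fs/2 = 22.94 kHz, appears at 7.14 kHz.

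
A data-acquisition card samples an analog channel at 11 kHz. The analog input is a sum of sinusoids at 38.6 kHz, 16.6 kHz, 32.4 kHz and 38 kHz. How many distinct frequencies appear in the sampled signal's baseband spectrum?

3

fs/2 = 5.5 kHz.
38.6 kHz mod fs = 5.6 kHz.
5.6 kHz > fs/2 = 5.5 kHz, folds to fs − 5.6 kHz = 5.4 kHz.
16.6 kHz mod fs = 5.6 kHz.
5.6 kHz > fs/2 = 5.5 kHz, folds to fs − 5.6 kHz = 5.4 kHz.
32.4 kHz mod fs = 10.4 kHz.
10.4 kHz > fs/2 = 5.5 kHz, folds to fs − 10.4 kHz = 0.6 kHz.
38 kHz mod fs = 5 kHz.
5 kHz ≤ fs/2 = 5.5 kHz, appears at 5 kHz.
Distinct values: {0.6 kHz, 5 kHz, 5.4 kHz} → 3.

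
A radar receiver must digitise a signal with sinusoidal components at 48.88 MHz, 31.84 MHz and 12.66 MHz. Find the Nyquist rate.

97.76 MHz

Highest-frequency component: 48.88 MHz.
Nyquist rate = 2 × 48.88 MHz = 97.76 MHz.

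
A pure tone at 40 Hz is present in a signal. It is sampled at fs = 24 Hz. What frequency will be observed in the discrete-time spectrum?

40 Hz mod fs = 16 Hz.
16 Hz > fs/2 = 12 Hz, folds to fs − 16 Hz = 8 Hz.

8 Hz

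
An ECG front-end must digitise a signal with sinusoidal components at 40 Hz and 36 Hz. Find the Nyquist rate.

80 Hz

Highest-frequency component: 40 Hz.
Nyquist rate = 2 × 40 Hz = 80 Hz.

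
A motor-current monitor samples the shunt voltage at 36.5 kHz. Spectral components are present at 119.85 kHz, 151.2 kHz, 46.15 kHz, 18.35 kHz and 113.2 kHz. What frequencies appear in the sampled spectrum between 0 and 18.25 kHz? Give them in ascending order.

fs/2 = 18.25 kHz.
119.85 kHz mod fs = 10.35 kHz.
10.35 kHz ≤ fs/2 = 18.25 kHz, appears at 10.35 kHz.
151.2 kHz mod fs = 5.2 kHz.
5.2 kHz ≤ fs/2 = 18.25 kHz, appears at 5.2 kHz.
46.15 kHz mod fs = 9.65 kHz.
9.65 kHz ≤ fs/2 = 18.25 kHz, appears at 9.65 kHz.
18.35 kHz > fs/2 = 18.25 kHz, folds to fs − 18.35 kHz = 18.15 kHz.
113.2 kHz mod fs = 3.7 kHz.
3.7 kHz ≤ fs/2 = 18.25 kHz, appears at 3.7 kHz.
Distinct values: {3.7 kHz, 5.2 kHz, 9.65 kHz, 10.35 kHz, 18.15 kHz}.

3.7 kHz, 5.2 kHz, 9.65 kHz, 10.35 kHz, 18.15 kHz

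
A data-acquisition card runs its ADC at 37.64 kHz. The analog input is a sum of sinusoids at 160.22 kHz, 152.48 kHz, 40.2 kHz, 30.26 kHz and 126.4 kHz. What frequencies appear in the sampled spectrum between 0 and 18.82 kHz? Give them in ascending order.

fs/2 = 18.82 kHz.
160.22 kHz mod fs = 9.66 kHz.
9.66 kHz ≤ fs/2 = 18.82 kHz, appears at 9.66 kHz.
152.48 kHz mod fs = 1.92 kHz.
1.92 kHz ≤ fs/2 = 18.82 kHz, appears at 1.92 kHz.
40.2 kHz mod fs = 2.56 kHz.
2.56 kHz ≤ fs/2 = 18.82 kHz, appears at 2.56 kHz.
30.26 kHz > fs/2 = 18.82 kHz, folds to fs − 30.26 kHz = 7.38 kHz.
126.4 kHz mod fs = 13.48 kHz.
13.48 kHz ≤ fs/2 = 18.82 kHz, appears at 13.48 kHz.
Distinct values: {1.92 kHz, 2.56 kHz, 7.38 kHz, 9.66 kHz, 13.48 kHz}.

1.92 kHz, 2.56 kHz, 7.38 kHz, 9.66 kHz, 13.48 kHz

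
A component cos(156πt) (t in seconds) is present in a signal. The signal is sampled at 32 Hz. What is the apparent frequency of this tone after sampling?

ω = 156π rad/s → f = ω/(2π) = 78 Hz.
78 Hz mod fs = 14 Hz.
14 Hz ≤ fs/2 = 16 Hz, appears at 14 Hz.

14 Hz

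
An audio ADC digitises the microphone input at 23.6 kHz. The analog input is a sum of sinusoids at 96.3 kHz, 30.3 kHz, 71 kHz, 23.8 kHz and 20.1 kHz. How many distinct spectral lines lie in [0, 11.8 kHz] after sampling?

4

fs/2 = 11.8 kHz.
96.3 kHz mod fs = 1.9 kHz.
1.9 kHz ≤ fs/2 = 11.8 kHz, appears at 1.9 kHz.
30.3 kHz mod fs = 6.7 kHz.
6.7 kHz ≤ fs/2 = 11.8 kHz, appears at 6.7 kHz.
71 kHz mod fs = 0.2 kHz.
0.2 kHz ≤ fs/2 = 11.8 kHz, appears at 0.2 kHz.
23.8 kHz mod fs = 0.2 kHz.
0.2 kHz ≤ fs/2 = 11.8 kHz, appears at 0.2 kHz.
20.1 kHz > fs/2 = 11.8 kHz, folds to fs − 20.1 kHz = 3.5 kHz.
Distinct values: {0.2 kHz, 1.9 kHz, 3.5 kHz, 6.7 kHz} → 4.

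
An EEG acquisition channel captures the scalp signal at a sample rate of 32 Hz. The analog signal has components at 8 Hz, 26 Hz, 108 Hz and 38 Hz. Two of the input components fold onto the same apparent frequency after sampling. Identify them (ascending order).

26 Hz, 38 Hz

fs/2 = 16 Hz.
8 Hz ≤ fs/2 = 16 Hz, passes unchanged.
26 Hz > fs/2 = 16 Hz, folds to fs − 26 Hz = 6 Hz.
108 Hz mod fs = 12 Hz.
12 Hz ≤ fs/2 = 16 Hz, appears at 12 Hz.
38 Hz mod fs = 6 Hz.
6 Hz ≤ fs/2 = 16 Hz, appears at 6 Hz.
26 Hz and 38 Hz both map to 6 Hz.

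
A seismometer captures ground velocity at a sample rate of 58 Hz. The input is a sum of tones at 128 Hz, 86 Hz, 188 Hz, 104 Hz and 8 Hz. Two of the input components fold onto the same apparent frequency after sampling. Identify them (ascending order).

104 Hz, 128 Hz

fs/2 = 29 Hz.
128 Hz mod fs = 12 Hz.
12 Hz ≤ fs/2 = 29 Hz, appears at 12 Hz.
86 Hz mod fs = 28 Hz.
28 Hz ≤ fs/2 = 29 Hz, appears at 28 Hz.
188 Hz mod fs = 14 Hz.
14 Hz ≤ fs/2 = 29 Hz, appears at 14 Hz.
104 Hz mod fs = 46 Hz.
46 Hz > fs/2 = 29 Hz, folds to fs − 46 Hz = 12 Hz.
8 Hz ≤ fs/2 = 29 Hz, passes unchanged.
104 Hz and 128 Hz both map to 12 Hz.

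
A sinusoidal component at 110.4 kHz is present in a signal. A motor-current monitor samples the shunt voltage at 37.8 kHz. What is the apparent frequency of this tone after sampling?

3 kHz

110.4 kHz mod fs = 34.8 kHz.
34.8 kHz > fs/2 = 18.9 kHz, folds to fs − 34.8 kHz = 3 kHz.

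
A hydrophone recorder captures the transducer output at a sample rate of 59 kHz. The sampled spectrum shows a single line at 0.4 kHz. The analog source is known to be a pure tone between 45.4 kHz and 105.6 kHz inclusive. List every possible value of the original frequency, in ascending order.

58.6 kHz, 59.4 kHz

Frequencies that alias to 0.4 kHz are k·fs ± 0.4 kHz for integer k ≥ 0.
k=0: 0.4 kHz.
k=1: 58.6 kHz, 59.4 kHz.
k=2: 117.6 kHz, 118.4 kHz.
Within [45.4 kHz, 105.6 kHz]: 58.6 kHz, 59.4 kHz.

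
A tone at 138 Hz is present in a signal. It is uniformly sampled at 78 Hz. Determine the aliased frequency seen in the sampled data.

138 Hz mod fs = 60 Hz.
60 Hz > fs/2 = 39 Hz, folds to fs − 60 Hz = 18 Hz.

18 Hz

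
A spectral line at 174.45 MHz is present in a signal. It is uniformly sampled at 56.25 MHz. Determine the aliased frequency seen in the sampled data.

174.45 MHz mod fs = 5.7 MHz.
5.7 MHz ≤ fs/2 = 28.125 MHz, appears at 5.7 MHz.

5.7 MHz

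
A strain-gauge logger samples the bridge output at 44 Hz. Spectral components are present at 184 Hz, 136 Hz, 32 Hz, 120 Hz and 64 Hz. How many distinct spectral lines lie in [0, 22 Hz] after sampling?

4

fs/2 = 22 Hz.
184 Hz mod fs = 8 Hz.
8 Hz ≤ fs/2 = 22 Hz, appears at 8 Hz.
136 Hz mod fs = 4 Hz.
4 Hz ≤ fs/2 = 22 Hz, appears at 4 Hz.
32 Hz > fs/2 = 22 Hz, folds to fs − 32 Hz = 12 Hz.
120 Hz mod fs = 32 Hz.
32 Hz > fs/2 = 22 Hz, folds to fs − 32 Hz = 12 Hz.
64 Hz mod fs = 20 Hz.
20 Hz ≤ fs/2 = 22 Hz, appears at 20 Hz.
Distinct values: {4 Hz, 8 Hz, 12 Hz, 20 Hz} → 4.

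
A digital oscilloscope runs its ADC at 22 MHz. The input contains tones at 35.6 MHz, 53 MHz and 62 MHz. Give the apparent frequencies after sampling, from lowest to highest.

fs/2 = 11 MHz.
35.6 MHz mod fs = 13.6 MHz.
13.6 MHz > fs/2 = 11 MHz, folds to fs − 13.6 MHz = 8.4 MHz.
53 MHz mod fs = 9 MHz.
9 MHz ≤ fs/2 = 11 MHz, appears at 9 MHz.
62 MHz mod fs = 18 MHz.
18 MHz > fs/2 = 11 MHz, folds to fs − 18 MHz = 4 MHz.
Distinct values: {4 MHz, 8.4 MHz, 9 MHz}.

4 MHz, 8.4 MHz, 9 MHz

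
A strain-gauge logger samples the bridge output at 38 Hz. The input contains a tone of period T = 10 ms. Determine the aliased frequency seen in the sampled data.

14 Hz

T = 10 ms → f = 1/T = 100 Hz.
100 Hz mod fs = 24 Hz.
24 Hz > fs/2 = 19 Hz, folds to fs − 24 Hz = 14 Hz.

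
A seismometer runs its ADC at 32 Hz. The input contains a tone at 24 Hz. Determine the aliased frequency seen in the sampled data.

24 Hz > fs/2 = 16 Hz, folds to fs − 24 Hz = 8 Hz.

8 Hz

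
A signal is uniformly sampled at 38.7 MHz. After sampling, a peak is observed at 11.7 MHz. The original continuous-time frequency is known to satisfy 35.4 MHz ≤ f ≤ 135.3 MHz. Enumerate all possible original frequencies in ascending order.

Frequencies that alias to 11.7 MHz are k·fs ± 11.7 MHz for integer k ≥ 0.
k=0: 11.7 MHz.
k=1: 27 MHz, 50.4 MHz.
k=2: 65.7 MHz, 89.1 MHz.
k=3: 104.4 MHz, 127.8 MHz.
k=4: 143.1 MHz, 166.5 MHz.
Within [35.4 MHz, 135.3 MHz]: 50.4 MHz, 65.7 MHz, 89.1 MHz, 104.4 MHz, 127.8 MHz.

50.4 MHz, 65.7 MHz, 89.1 MHz, 104.4 MHz, 127.8 MHz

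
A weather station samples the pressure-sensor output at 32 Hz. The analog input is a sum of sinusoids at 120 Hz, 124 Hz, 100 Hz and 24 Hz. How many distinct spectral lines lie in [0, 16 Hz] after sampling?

2

fs/2 = 16 Hz.
120 Hz mod fs = 24 Hz.
24 Hz > fs/2 = 16 Hz, folds to fs − 24 Hz = 8 Hz.
124 Hz mod fs = 28 Hz.
28 Hz > fs/2 = 16 Hz, folds to fs − 28 Hz = 4 Hz.
100 Hz mod fs = 4 Hz.
4 Hz ≤ fs/2 = 16 Hz, appears at 4 Hz.
24 Hz > fs/2 = 16 Hz, folds to fs − 24 Hz = 8 Hz.
Distinct values: {4 Hz, 8 Hz} → 2.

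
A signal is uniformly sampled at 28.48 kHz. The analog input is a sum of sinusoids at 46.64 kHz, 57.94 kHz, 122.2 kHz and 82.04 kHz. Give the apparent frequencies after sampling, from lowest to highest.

fs/2 = 14.24 kHz.
46.64 kHz mod fs = 18.16 kHz.
18.16 kHz > fs/2 = 14.24 kHz, folds to fs − 18.16 kHz = 10.32 kHz.
57.94 kHz mod fs = 0.98 kHz.
0.98 kHz ≤ fs/2 = 14.24 kHz, appears at 0.98 kHz.
122.2 kHz mod fs = 8.28 kHz.
8.28 kHz ≤ fs/2 = 14.24 kHz, appears at 8.28 kHz.
82.04 kHz mod fs = 25.08 kHz.
25.08 kHz > fs/2 = 14.24 kHz, folds to fs − 25.08 kHz = 3.4 kHz.
Distinct values: {0.98 kHz, 3.4 kHz, 8.28 kHz, 10.32 kHz}.

0.98 kHz, 3.4 kHz, 8.28 kHz, 10.32 kHz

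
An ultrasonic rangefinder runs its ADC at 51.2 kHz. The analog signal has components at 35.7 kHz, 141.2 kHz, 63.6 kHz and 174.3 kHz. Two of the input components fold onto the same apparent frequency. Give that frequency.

12.4 kHz

fs/2 = 25.6 kHz.
35.7 kHz > fs/2 = 25.6 kHz, folds to fs − 35.7 kHz = 15.5 kHz.
141.2 kHz mod fs = 38.8 kHz.
38.8 kHz > fs/2 = 25.6 kHz, folds to fs − 38.8 kHz = 12.4 kHz.
63.6 kHz mod fs = 12.4 kHz.
12.4 kHz ≤ fs/2 = 25.6 kHz, appears at 12.4 kHz.
174.3 kHz mod fs = 20.7 kHz.
20.7 kHz ≤ fs/2 = 25.6 kHz, appears at 20.7 kHz.
63.6 kHz and 141.2 kHz both map to 12.4 kHz.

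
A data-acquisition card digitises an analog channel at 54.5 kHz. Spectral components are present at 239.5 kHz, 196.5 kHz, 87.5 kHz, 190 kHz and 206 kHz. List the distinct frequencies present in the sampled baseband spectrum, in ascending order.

12 kHz, 21.5 kHz, 26.5 kHz

fs/2 = 27.25 kHz.
239.5 kHz mod fs = 21.5 kHz.
21.5 kHz ≤ fs/2 = 27.25 kHz, appears at 21.5 kHz.
196.5 kHz mod fs = 33 kHz.
33 kHz > fs/2 = 27.25 kHz, folds to fs − 33 kHz = 21.5 kHz.
87.5 kHz mod fs = 33 kHz.
33 kHz > fs/2 = 27.25 kHz, folds to fs − 33 kHz = 21.5 kHz.
190 kHz mod fs = 26.5 kHz.
26.5 kHz ≤ fs/2 = 27.25 kHz, appears at 26.5 kHz.
206 kHz mod fs = 42.5 kHz.
42.5 kHz > fs/2 = 27.25 kHz, folds to fs − 42.5 kHz = 12 kHz.
Distinct values: {12 kHz, 21.5 kHz, 26.5 kHz}.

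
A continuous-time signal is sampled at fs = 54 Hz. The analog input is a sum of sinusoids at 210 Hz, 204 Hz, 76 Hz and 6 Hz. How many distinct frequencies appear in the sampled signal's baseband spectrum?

fs/2 = 27 Hz.
210 Hz mod fs = 48 Hz.
48 Hz > fs/2 = 27 Hz, folds to fs − 48 Hz = 6 Hz.
204 Hz mod fs = 42 Hz.
42 Hz > fs/2 = 27 Hz, folds to fs − 42 Hz = 12 Hz.
76 Hz mod fs = 22 Hz.
22 Hz ≤ fs/2 = 27 Hz, appears at 22 Hz.
6 Hz ≤ fs/2 = 27 Hz, passes unchanged.
Distinct values: {6 Hz, 12 Hz, 22 Hz} → 3.

3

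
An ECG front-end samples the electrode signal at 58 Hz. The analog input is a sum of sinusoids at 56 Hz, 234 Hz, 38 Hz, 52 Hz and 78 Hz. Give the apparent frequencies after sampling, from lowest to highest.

fs/2 = 29 Hz.
56 Hz > fs/2 = 29 Hz, folds to fs − 56 Hz = 2 Hz.
234 Hz mod fs = 2 Hz.
2 Hz ≤ fs/2 = 29 Hz, appears at 2 Hz.
38 Hz > fs/2 = 29 Hz, folds to fs − 38 Hz = 20 Hz.
52 Hz > fs/2 = 29 Hz, folds to fs − 52 Hz = 6 Hz.
78 Hz mod fs = 20 Hz.
20 Hz ≤ fs/2 = 29 Hz, appears at 20 Hz.
Distinct values: {2 Hz, 6 Hz, 20 Hz}.

2 Hz, 6 Hz, 20 Hz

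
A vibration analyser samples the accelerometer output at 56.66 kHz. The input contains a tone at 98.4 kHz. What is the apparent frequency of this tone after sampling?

14.92 kHz

98.4 kHz mod fs = 41.74 kHz.
41.74 kHz > fs/2 = 28.33 kHz, folds to fs − 41.74 kHz = 14.92 kHz.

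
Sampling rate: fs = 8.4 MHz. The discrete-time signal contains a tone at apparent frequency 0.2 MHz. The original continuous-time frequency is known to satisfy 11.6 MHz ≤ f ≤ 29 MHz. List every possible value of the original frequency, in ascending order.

16.6 MHz, 17 MHz, 25 MHz, 25.4 MHz

Frequencies that alias to 0.2 MHz are k·fs ± 0.2 MHz for integer k ≥ 0.
k=0: 0.2 MHz.
k=1: 8.2 MHz, 8.6 MHz.
k=2: 16.6 MHz, 17 MHz.
k=3: 25 MHz, 25.4 MHz.
k=4: 33.4 MHz, 33.8 MHz.
Within [11.6 MHz, 29 MHz]: 16.6 MHz, 17 MHz, 25 MHz, 25.4 MHz.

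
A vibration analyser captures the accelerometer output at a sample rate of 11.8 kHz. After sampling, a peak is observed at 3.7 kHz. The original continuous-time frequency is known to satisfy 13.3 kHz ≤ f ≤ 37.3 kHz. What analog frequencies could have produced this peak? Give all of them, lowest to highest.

Frequencies that alias to 3.7 kHz are k·fs ± 3.7 kHz for integer k ≥ 0.
k=0: 3.7 kHz.
k=1: 8.1 kHz, 15.5 kHz.
k=2: 19.9 kHz, 27.3 kHz.
k=3: 31.7 kHz, 39.1 kHz.
k=4: 43.5 kHz, 50.9 kHz.
Within [13.3 kHz, 37.3 kHz]: 15.5 kHz, 19.9 kHz, 27.3 kHz, 31.7 kHz.

15.5 kHz, 19.9 kHz, 27.3 kHz, 31.7 kHz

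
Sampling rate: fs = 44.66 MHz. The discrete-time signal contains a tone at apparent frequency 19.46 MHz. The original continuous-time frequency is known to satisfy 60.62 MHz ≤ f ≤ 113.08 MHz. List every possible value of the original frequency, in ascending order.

64.12 MHz, 69.86 MHz, 108.78 MHz

Frequencies that alias to 19.46 MHz are k·fs ± 19.46 MHz for integer k ≥ 0.
k=0: 19.46 MHz.
k=1: 25.2 MHz, 64.12 MHz.
k=2: 69.86 MHz, 108.78 MHz.
k=3: 114.52 MHz, 153.44 MHz.
Within [60.62 MHz, 113.08 MHz]: 64.12 MHz, 69.86 MHz, 108.78 MHz.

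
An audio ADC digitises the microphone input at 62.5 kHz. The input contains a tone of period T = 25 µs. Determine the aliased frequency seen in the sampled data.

T = 25 µs → f = 1/T = 40 kHz.
40 kHz > fs/2 = 31.25 kHz, folds to fs − 40 kHz = 22.5 kHz.

22.5 kHz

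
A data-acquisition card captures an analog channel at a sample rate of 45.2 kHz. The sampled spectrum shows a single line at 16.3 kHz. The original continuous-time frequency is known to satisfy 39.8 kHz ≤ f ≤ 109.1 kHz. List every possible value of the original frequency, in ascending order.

Frequencies that alias to 16.3 kHz are k·fs ± 16.3 kHz for integer k ≥ 0.
k=0: 16.3 kHz.
k=1: 28.9 kHz, 61.5 kHz.
k=2: 74.1 kHz, 106.7 kHz.
k=3: 119.3 kHz, 151.9 kHz.
Within [39.8 kHz, 109.1 kHz]: 61.5 kHz, 74.1 kHz, 106.7 kHz.

61.5 kHz, 74.1 kHz, 106.7 kHz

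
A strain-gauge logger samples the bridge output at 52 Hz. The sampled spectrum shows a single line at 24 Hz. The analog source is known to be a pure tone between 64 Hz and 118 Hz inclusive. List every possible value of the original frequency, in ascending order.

Frequencies that alias to 24 Hz are k·fs ± 24 Hz for integer k ≥ 0.
k=0: 24 Hz.
k=1: 28 Hz, 76 Hz.
k=2: 80 Hz, 128 Hz.
k=3: 132 Hz, 180 Hz.
Within [64 Hz, 118 Hz]: 76 Hz, 80 Hz.

76 Hz, 80 Hz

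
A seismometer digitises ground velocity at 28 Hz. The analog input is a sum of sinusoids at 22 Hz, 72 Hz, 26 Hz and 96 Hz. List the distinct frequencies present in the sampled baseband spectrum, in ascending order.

2 Hz, 6 Hz, 12 Hz

fs/2 = 14 Hz.
22 Hz > fs/2 = 14 Hz, folds to fs − 22 Hz = 6 Hz.
72 Hz mod fs = 16 Hz.
16 Hz > fs/2 = 14 Hz, folds to fs − 16 Hz = 12 Hz.
26 Hz > fs/2 = 14 Hz, folds to fs − 26 Hz = 2 Hz.
96 Hz mod fs = 12 Hz.
12 Hz ≤ fs/2 = 14 Hz, appears at 12 Hz.
Distinct values: {2 Hz, 6 Hz, 12 Hz}.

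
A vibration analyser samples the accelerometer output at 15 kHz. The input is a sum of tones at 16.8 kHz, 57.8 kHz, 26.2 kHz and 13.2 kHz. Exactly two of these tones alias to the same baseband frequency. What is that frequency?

1.8 kHz

fs/2 = 7.5 kHz.
16.8 kHz mod fs = 1.8 kHz.
1.8 kHz ≤ fs/2 = 7.5 kHz, appears at 1.8 kHz.
57.8 kHz mod fs = 12.8 kHz.
12.8 kHz > fs/2 = 7.5 kHz, folds to fs − 12.8 kHz = 2.2 kHz.
26.2 kHz mod fs = 11.2 kHz.
11.2 kHz > fs/2 = 7.5 kHz, folds to fs − 11.2 kHz = 3.8 kHz.
13.2 kHz > fs/2 = 7.5 kHz, folds to fs − 13.2 kHz = 1.8 kHz.
13.2 kHz and 16.8 kHz both map to 1.8 kHz.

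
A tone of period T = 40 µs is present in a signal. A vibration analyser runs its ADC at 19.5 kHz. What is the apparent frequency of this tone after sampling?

T = 40 µs → f = 1/T = 25 kHz.
25 kHz mod fs = 5.5 kHz.
5.5 kHz ≤ fs/2 = 9.75 kHz, appears at 5.5 kHz.

5.5 kHz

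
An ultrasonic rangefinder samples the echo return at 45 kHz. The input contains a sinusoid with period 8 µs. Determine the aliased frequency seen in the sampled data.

10 kHz

T = 8 µs → f = 1/T = 125 kHz.
125 kHz mod fs = 35 kHz.
35 kHz > fs/2 = 22.5 kHz, folds to fs − 35 kHz = 10 kHz.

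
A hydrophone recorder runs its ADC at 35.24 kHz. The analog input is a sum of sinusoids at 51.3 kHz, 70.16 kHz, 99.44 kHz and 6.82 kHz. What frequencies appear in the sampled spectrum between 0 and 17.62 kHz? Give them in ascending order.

fs/2 = 17.62 kHz.
51.3 kHz mod fs = 16.06 kHz.
16.06 kHz ≤ fs/2 = 17.62 kHz, appears at 16.06 kHz.
70.16 kHz mod fs = 34.92 kHz.
34.92 kHz > fs/2 = 17.62 kHz, folds to fs − 34.92 kHz = 0.32 kHz.
99.44 kHz mod fs = 28.96 kHz.
28.96 kHz > fs/2 = 17.62 kHz, folds to fs − 28.96 kHz = 6.28 kHz.
6.82 kHz ≤ fs/2 = 17.62 kHz, passes unchanged.
Distinct values: {0.32 kHz, 6.28 kHz, 6.82 kHz, 16.06 kHz}.

0.32 kHz, 6.28 kHz, 6.82 kHz, 16.06 kHz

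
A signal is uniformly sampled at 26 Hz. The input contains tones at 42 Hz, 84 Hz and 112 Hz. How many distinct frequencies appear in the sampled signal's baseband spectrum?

fs/2 = 13 Hz.
42 Hz mod fs = 16 Hz.
16 Hz > fs/2 = 13 Hz, folds to fs − 16 Hz = 10 Hz.
84 Hz mod fs = 6 Hz.
6 Hz ≤ fs/2 = 13 Hz, appears at 6 Hz.
112 Hz mod fs = 8 Hz.
8 Hz ≤ fs/2 = 13 Hz, appears at 8 Hz.
Distinct values: {6 Hz, 8 Hz, 10 Hz} → 3.

3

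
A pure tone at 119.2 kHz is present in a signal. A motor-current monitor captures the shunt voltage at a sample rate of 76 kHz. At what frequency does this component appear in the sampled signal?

32.8 kHz

119.2 kHz mod fs = 43.2 kHz.
43.2 kHz > fs/2 = 38 kHz, folds to fs − 43.2 kHz = 32.8 kHz.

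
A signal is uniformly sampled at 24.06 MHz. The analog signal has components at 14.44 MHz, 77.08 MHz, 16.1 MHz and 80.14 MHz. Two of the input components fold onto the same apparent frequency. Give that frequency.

7.96 MHz

fs/2 = 12.03 MHz.
14.44 MHz > fs/2 = 12.03 MHz, folds to fs − 14.44 MHz = 9.62 MHz.
77.08 MHz mod fs = 4.9 MHz.
4.9 MHz ≤ fs/2 = 12.03 MHz, appears at 4.9 MHz.
16.1 MHz > fs/2 = 12.03 MHz, folds to fs − 16.1 MHz = 7.96 MHz.
80.14 MHz mod fs = 7.96 MHz.
7.96 MHz ≤ fs/2 = 12.03 MHz, appears at 7.96 MHz.
16.1 MHz and 80.14 MHz both map to 7.96 MHz.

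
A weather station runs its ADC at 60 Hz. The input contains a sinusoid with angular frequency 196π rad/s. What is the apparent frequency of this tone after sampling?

22 Hz

ω = 196π rad/s → f = ω/(2π) = 98 Hz.
98 Hz mod fs = 38 Hz.
38 Hz > fs/2 = 30 Hz, folds to fs − 38 Hz = 22 Hz.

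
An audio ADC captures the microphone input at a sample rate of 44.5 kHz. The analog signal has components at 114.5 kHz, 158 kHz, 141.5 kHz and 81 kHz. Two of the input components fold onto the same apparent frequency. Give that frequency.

8 kHz

fs/2 = 22.25 kHz.
114.5 kHz mod fs = 25.5 kHz.
25.5 kHz > fs/2 = 22.25 kHz, folds to fs − 25.5 kHz = 19 kHz.
158 kHz mod fs = 24.5 kHz.
24.5 kHz > fs/2 = 22.25 kHz, folds to fs − 24.5 kHz = 20 kHz.
141.5 kHz mod fs = 8 kHz.
8 kHz ≤ fs/2 = 22.25 kHz, appears at 8 kHz.
81 kHz mod fs = 36.5 kHz.
36.5 kHz > fs/2 = 22.25 kHz, folds to fs − 36.5 kHz = 8 kHz.
81 kHz and 141.5 kHz both map to 8 kHz.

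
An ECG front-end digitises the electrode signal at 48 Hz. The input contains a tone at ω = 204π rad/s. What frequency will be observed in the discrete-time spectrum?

ω = 204π rad/s → f = ω/(2π) = 102 Hz.
102 Hz mod fs = 6 Hz.
6 Hz ≤ fs/2 = 24 Hz, appears at 6 Hz.

6 Hz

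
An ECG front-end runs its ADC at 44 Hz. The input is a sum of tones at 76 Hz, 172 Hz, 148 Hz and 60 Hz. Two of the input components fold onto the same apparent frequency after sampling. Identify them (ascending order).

60 Hz, 148 Hz

fs/2 = 22 Hz.
76 Hz mod fs = 32 Hz.
32 Hz > fs/2 = 22 Hz, folds to fs − 32 Hz = 12 Hz.
172 Hz mod fs = 40 Hz.
40 Hz > fs/2 = 22 Hz, folds to fs − 40 Hz = 4 Hz.
148 Hz mod fs = 16 Hz.
16 Hz ≤ fs/2 = 22 Hz, appears at 16 Hz.
60 Hz mod fs = 16 Hz.
16 Hz ≤ fs/2 = 22 Hz, appears at 16 Hz.
60 Hz and 148 Hz both map to 16 Hz.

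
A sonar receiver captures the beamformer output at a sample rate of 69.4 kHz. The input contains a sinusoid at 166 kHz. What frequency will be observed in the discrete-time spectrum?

27.2 kHz

166 kHz mod fs = 27.2 kHz.
27.2 kHz ≤ fs/2 = 34.7 kHz, appears at 27.2 kHz.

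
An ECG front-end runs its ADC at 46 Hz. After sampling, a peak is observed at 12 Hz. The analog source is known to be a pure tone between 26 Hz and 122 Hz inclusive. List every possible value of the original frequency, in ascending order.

34 Hz, 58 Hz, 80 Hz, 104 Hz

Frequencies that alias to 12 Hz are k·fs ± 12 Hz for integer k ≥ 0.
k=0: 12 Hz.
k=1: 34 Hz, 58 Hz.
k=2: 80 Hz, 104 Hz.
k=3: 126 Hz, 150 Hz.
Within [26 Hz, 122 Hz]: 34 Hz, 58 Hz, 80 Hz, 104 Hz.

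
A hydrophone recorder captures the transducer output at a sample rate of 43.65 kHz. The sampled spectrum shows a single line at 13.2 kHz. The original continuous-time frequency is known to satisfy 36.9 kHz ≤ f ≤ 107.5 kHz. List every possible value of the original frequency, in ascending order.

Frequencies that alias to 13.2 kHz are k·fs ± 13.2 kHz for integer k ≥ 0.
k=0: 13.2 kHz.
k=1: 30.45 kHz, 56.85 kHz.
k=2: 74.1 kHz, 100.5 kHz.
k=3: 117.75 kHz, 144.15 kHz.
Within [36.9 kHz, 107.5 kHz]: 56.85 kHz, 74.1 kHz, 100.5 kHz.

56.85 kHz, 74.1 kHz, 100.5 kHz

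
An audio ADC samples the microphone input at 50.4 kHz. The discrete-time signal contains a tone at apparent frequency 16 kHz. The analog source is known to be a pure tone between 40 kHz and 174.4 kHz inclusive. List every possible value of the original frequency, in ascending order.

66.4 kHz, 84.8 kHz, 116.8 kHz, 135.2 kHz, 167.2 kHz

Frequencies that alias to 16 kHz are k·fs ± 16 kHz for integer k ≥ 0.
k=0: 16 kHz.
k=1: 34.4 kHz, 66.4 kHz.
k=2: 84.8 kHz, 116.8 kHz.
k=3: 135.2 kHz, 167.2 kHz.
k=4: 185.6 kHz, 217.6 kHz.
Within [40 kHz, 174.4 kHz]: 66.4 kHz, 84.8 kHz, 116.8 kHz, 135.2 kHz, 167.2 kHz.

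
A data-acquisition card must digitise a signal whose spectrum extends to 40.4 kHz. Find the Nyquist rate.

80.8 kHz

Nyquist rate = 2 × 40.4 kHz = 80.8 kHz.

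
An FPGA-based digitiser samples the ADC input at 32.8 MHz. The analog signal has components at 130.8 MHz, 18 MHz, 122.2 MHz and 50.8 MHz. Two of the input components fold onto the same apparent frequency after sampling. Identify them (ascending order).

fs/2 = 16.4 MHz.
130.8 MHz mod fs = 32.4 MHz.
32.4 MHz > fs/2 = 16.4 MHz, folds to fs − 32.4 MHz = 0.4 MHz.
18 MHz > fs/2 = 16.4 MHz, folds to fs − 18 MHz = 14.8 MHz.
122.2 MHz mod fs = 23.8 MHz.
23.8 MHz > fs/2 = 16.4 MHz, folds to fs − 23.8 MHz = 9 MHz.
50.8 MHz mod fs = 18 MHz.
18 MHz > fs/2 = 16.4 MHz, folds to fs − 18 MHz = 14.8 MHz.
18 MHz and 50.8 MHz both map to 14.8 MHz.

18 MHz, 50.8 MHz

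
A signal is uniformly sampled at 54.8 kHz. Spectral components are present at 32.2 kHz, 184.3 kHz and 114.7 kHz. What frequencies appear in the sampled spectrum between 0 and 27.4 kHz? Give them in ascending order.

5.1 kHz, 19.9 kHz, 22.6 kHz

fs/2 = 27.4 kHz.
32.2 kHz > fs/2 = 27.4 kHz, folds to fs − 32.2 kHz = 22.6 kHz.
184.3 kHz mod fs = 19.9 kHz.
19.9 kHz ≤ fs/2 = 27.4 kHz, appears at 19.9 kHz.
114.7 kHz mod fs = 5.1 kHz.
5.1 kHz ≤ fs/2 = 27.4 kHz, appears at 5.1 kHz.
Distinct values: {5.1 kHz, 19.9 kHz, 22.6 kHz}.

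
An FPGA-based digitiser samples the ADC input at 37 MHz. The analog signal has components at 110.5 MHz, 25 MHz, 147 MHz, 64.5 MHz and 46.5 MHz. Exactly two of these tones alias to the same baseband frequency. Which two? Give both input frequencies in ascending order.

fs/2 = 18.5 MHz.
110.5 MHz mod fs = 36.5 MHz.
36.5 MHz > fs/2 = 18.5 MHz, folds to fs − 36.5 MHz = 0.5 MHz.
25 MHz > fs/2 = 18.5 MHz, folds to fs − 25 MHz = 12 MHz.
147 MHz mod fs = 36 MHz.
36 MHz > fs/2 = 18.5 MHz, folds to fs − 36 MHz = 1 MHz.
64.5 MHz mod fs = 27.5 MHz.
27.5 MHz > fs/2 = 18.5 MHz, folds to fs − 27.5 MHz = 9.5 MHz.
46.5 MHz mod fs = 9.5 MHz.
9.5 MHz ≤ fs/2 = 18.5 MHz, appears at 9.5 MHz.
46.5 MHz and 64.5 MHz both map to 9.5 MHz.

46.5 MHz, 64.5 MHz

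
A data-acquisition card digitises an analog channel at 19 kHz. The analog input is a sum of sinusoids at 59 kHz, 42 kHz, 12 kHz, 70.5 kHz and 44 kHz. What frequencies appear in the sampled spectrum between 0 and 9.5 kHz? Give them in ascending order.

2 kHz, 4 kHz, 5.5 kHz, 6 kHz, 7 kHz

fs/2 = 9.5 kHz.
59 kHz mod fs = 2 kHz.
2 kHz ≤ fs/2 = 9.5 kHz, appears at 2 kHz.
42 kHz mod fs = 4 kHz.
4 kHz ≤ fs/2 = 9.5 kHz, appears at 4 kHz.
12 kHz > fs/2 = 9.5 kHz, folds to fs − 12 kHz = 7 kHz.
70.5 kHz mod fs = 13.5 kHz.
13.5 kHz > fs/2 = 9.5 kHz, folds to fs − 13.5 kHz = 5.5 kHz.
44 kHz mod fs = 6 kHz.
6 kHz ≤ fs/2 = 9.5 kHz, appears at 6 kHz.
Distinct values: {2 kHz, 4 kHz, 5.5 kHz, 6 kHz, 7 kHz}.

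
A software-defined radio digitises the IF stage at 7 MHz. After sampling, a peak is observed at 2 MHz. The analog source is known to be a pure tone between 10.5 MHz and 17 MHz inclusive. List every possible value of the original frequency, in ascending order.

12 MHz, 16 MHz

Frequencies that alias to 2 MHz are k·fs ± 2 MHz for integer k ≥ 0.
k=0: 2 MHz.
k=1: 5 MHz, 9 MHz.
k=2: 12 MHz, 16 MHz.
k=3: 19 MHz, 23 MHz.
Within [10.5 MHz, 17 MHz]: 12 MHz, 16 MHz.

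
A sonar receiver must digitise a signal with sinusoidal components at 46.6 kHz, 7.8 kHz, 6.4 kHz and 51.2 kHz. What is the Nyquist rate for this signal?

Highest-frequency component: 51.2 kHz.
Nyquist rate = 2 × 51.2 kHz = 102.4 kHz.

102.4 kHz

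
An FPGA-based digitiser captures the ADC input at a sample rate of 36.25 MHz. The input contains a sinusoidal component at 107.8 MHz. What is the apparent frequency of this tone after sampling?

0.95 MHz

107.8 MHz mod fs = 35.3 MHz.
35.3 MHz > fs/2 = 18.125 MHz, folds to fs − 35.3 MHz = 0.95 MHz.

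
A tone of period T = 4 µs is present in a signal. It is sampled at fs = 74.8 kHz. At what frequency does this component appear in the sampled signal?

T = 4 µs → f = 1/T = 250 kHz.
250 kHz mod fs = 25.6 kHz.
25.6 kHz ≤ fs/2 = 37.4 kHz, appears at 25.6 kHz.

25.6 kHz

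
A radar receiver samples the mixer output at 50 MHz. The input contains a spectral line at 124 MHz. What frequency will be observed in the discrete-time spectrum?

24 MHz

124 MHz mod fs = 24 MHz.
24 MHz ≤ fs/2 = 25 MHz, appears at 24 MHz.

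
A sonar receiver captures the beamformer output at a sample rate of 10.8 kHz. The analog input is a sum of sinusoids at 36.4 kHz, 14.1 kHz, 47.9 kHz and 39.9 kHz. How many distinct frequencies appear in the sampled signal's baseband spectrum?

fs/2 = 5.4 kHz.
36.4 kHz mod fs = 4 kHz.
4 kHz ≤ fs/2 = 5.4 kHz, appears at 4 kHz.
14.1 kHz mod fs = 3.3 kHz.
3.3 kHz ≤ fs/2 = 5.4 kHz, appears at 3.3 kHz.
47.9 kHz mod fs = 4.7 kHz.
4.7 kHz ≤ fs/2 = 5.4 kHz, appears at 4.7 kHz.
39.9 kHz mod fs = 7.5 kHz.
7.5 kHz > fs/2 = 5.4 kHz, folds to fs − 7.5 kHz = 3.3 kHz.
Distinct values: {3.3 kHz, 4 kHz, 4.7 kHz} → 3.

3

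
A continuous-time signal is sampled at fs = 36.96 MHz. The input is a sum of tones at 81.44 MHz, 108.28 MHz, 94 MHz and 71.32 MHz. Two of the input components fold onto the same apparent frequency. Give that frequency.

fs/2 = 18.48 MHz.
81.44 MHz mod fs = 7.52 MHz.
7.52 MHz ≤ fs/2 = 18.48 MHz, appears at 7.52 MHz.
108.28 MHz mod fs = 34.36 MHz.
34.36 MHz > fs/2 = 18.48 MHz, folds to fs − 34.36 MHz = 2.6 MHz.
94 MHz mod fs = 20.08 MHz.
20.08 MHz > fs/2 = 18.48 MHz, folds to fs − 20.08 MHz = 16.88 MHz.
71.32 MHz mod fs = 34.36 MHz.
34.36 MHz > fs/2 = 18.48 MHz, folds to fs − 34.36 MHz = 2.6 MHz.
71.32 MHz and 108.28 MHz both map to 2.6 MHz.

2.6 MHz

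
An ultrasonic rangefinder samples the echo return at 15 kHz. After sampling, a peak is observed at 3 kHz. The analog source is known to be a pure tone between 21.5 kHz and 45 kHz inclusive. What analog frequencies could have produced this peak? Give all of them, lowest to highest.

Frequencies that alias to 3 kHz are k·fs ± 3 kHz for integer k ≥ 0.
k=0: 3 kHz.
k=1: 12 kHz, 18 kHz.
k=2: 27 kHz, 33 kHz.
k=3: 42 kHz, 48 kHz.
k=4: 57 kHz, 63 kHz.
Within [21.5 kHz, 45 kHz]: 27 kHz, 33 kHz, 42 kHz.

27 kHz, 33 kHz, 42 kHz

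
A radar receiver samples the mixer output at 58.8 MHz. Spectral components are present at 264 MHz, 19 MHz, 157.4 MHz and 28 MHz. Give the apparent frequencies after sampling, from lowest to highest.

fs/2 = 29.4 MHz.
264 MHz mod fs = 28.8 MHz.
28.8 MHz ≤ fs/2 = 29.4 MHz, appears at 28.8 MHz.
19 MHz ≤ fs/2 = 29.4 MHz, passes unchanged.
157.4 MHz mod fs = 39.8 MHz.
39.8 MHz > fs/2 = 29.4 MHz, folds to fs − 39.8 MHz = 19 MHz.
28 MHz ≤ fs/2 = 29.4 MHz, passes unchanged.
Distinct values: {19 MHz, 28 MHz, 28.8 MHz}.

19 MHz, 28 MHz, 28.8 MHz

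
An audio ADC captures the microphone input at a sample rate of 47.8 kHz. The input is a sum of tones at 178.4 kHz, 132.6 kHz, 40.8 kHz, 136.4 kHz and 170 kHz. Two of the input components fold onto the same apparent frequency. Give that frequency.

fs/2 = 23.9 kHz.
178.4 kHz mod fs = 35 kHz.
35 kHz > fs/2 = 23.9 kHz, folds to fs − 35 kHz = 12.8 kHz.
132.6 kHz mod fs = 37 kHz.
37 kHz > fs/2 = 23.9 kHz, folds to fs − 37 kHz = 10.8 kHz.
40.8 kHz > fs/2 = 23.9 kHz, folds to fs − 40.8 kHz = 7 kHz.
136.4 kHz mod fs = 40.8 kHz.
40.8 kHz > fs/2 = 23.9 kHz, folds to fs − 40.8 kHz = 7 kHz.
170 kHz mod fs = 26.6 kHz.
26.6 kHz > fs/2 = 23.9 kHz, folds to fs − 26.6 kHz = 21.2 kHz.
40.8 kHz and 136.4 kHz both map to 7 kHz.

7 kHz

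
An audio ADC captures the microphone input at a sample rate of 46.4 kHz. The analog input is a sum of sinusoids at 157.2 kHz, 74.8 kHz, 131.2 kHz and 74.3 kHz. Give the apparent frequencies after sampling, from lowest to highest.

fs/2 = 23.2 kHz.
157.2 kHz mod fs = 18 kHz.
18 kHz ≤ fs/2 = 23.2 kHz, appears at 18 kHz.
74.8 kHz mod fs = 28.4 kHz.
28.4 kHz > fs/2 = 23.2 kHz, folds to fs − 28.4 kHz = 18 kHz.
131.2 kHz mod fs = 38.4 kHz.
38.4 kHz > fs/2 = 23.2 kHz, folds to fs − 38.4 kHz = 8 kHz.
74.3 kHz mod fs = 27.9 kHz.
27.9 kHz > fs/2 = 23.2 kHz, folds to fs − 27.9 kHz = 18.5 kHz.
Distinct values: {8 kHz, 18 kHz, 18.5 kHz}.

8 kHz, 18 kHz, 18.5 kHz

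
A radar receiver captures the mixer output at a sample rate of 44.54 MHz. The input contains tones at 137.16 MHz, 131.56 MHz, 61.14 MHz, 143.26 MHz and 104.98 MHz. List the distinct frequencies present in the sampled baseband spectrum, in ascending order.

fs/2 = 22.27 MHz.
137.16 MHz mod fs = 3.54 MHz.
3.54 MHz ≤ fs/2 = 22.27 MHz, appears at 3.54 MHz.
131.56 MHz mod fs = 42.48 MHz.
42.48 MHz > fs/2 = 22.27 MHz, folds to fs − 42.48 MHz = 2.06 MHz.
61.14 MHz mod fs = 16.6 MHz.
16.6 MHz ≤ fs/2 = 22.27 MHz, appears at 16.6 MHz.
143.26 MHz mod fs = 9.64 MHz.
9.64 MHz ≤ fs/2 = 22.27 MHz, appears at 9.64 MHz.
104.98 MHz mod fs = 15.9 MHz.
15.9 MHz ≤ fs/2 = 22.27 MHz, appears at 15.9 MHz.
Distinct values: {2.06 MHz, 3.54 MHz, 9.64 MHz, 15.9 MHz, 16.6 MHz}.

2.06 MHz, 3.54 MHz, 9.64 MHz, 15.9 MHz, 16.6 MHz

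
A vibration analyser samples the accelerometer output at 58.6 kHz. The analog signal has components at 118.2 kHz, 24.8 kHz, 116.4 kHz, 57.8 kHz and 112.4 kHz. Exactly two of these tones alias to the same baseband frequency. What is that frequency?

fs/2 = 29.3 kHz.
118.2 kHz mod fs = 1 kHz.
1 kHz ≤ fs/2 = 29.3 kHz, appears at 1 kHz.
24.8 kHz ≤ fs/2 = 29.3 kHz, passes unchanged.
116.4 kHz mod fs = 57.8 kHz.
57.8 kHz > fs/2 = 29.3 kHz, folds to fs − 57.8 kHz = 0.8 kHz.
57.8 kHz > fs/2 = 29.3 kHz, folds to fs − 57.8 kHz = 0.8 kHz.
112.4 kHz mod fs = 53.8 kHz.
53.8 kHz > fs/2 = 29.3 kHz, folds to fs − 53.8 kHz = 4.8 kHz.
57.8 kHz and 116.4 kHz both map to 0.8 kHz.

0.8 kHz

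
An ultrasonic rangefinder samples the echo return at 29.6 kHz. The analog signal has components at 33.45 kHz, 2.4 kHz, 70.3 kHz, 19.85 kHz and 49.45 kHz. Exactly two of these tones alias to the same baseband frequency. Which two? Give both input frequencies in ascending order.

fs/2 = 14.8 kHz.
33.45 kHz mod fs = 3.85 kHz.
3.85 kHz ≤ fs/2 = 14.8 kHz, appears at 3.85 kHz.
2.4 kHz ≤ fs/2 = 14.8 kHz, passes unchanged.
70.3 kHz mod fs = 11.1 kHz.
11.1 kHz ≤ fs/2 = 14.8 kHz, appears at 11.1 kHz.
19.85 kHz > fs/2 = 14.8 kHz, folds to fs − 19.85 kHz = 9.75 kHz.
49.45 kHz mod fs = 19.85 kHz.
19.85 kHz > fs/2 = 14.8 kHz, folds to fs − 19.85 kHz = 9.75 kHz.
19.85 kHz and 49.45 kHz both map to 9.75 kHz.

19.85 kHz, 49.45 kHz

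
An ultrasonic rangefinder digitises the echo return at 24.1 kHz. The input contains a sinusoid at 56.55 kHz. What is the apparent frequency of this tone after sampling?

8.35 kHz

56.55 kHz mod fs = 8.35 kHz.
8.35 kHz ≤ fs/2 = 12.05 kHz, appears at 8.35 kHz.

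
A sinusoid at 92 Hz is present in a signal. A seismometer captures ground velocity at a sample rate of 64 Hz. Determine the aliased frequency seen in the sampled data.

28 Hz

92 Hz mod fs = 28 Hz.
28 Hz ≤ fs/2 = 32 Hz, appears at 28 Hz.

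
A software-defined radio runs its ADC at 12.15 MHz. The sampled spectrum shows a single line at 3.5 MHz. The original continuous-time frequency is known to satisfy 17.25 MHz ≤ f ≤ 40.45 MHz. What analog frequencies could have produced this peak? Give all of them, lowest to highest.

Frequencies that alias to 3.5 MHz are k·fs ± 3.5 MHz for integer k ≥ 0.
k=0: 3.5 MHz.
k=1: 8.65 MHz, 15.65 MHz.
k=2: 20.8 MHz, 27.8 MHz.
k=3: 32.95 MHz, 39.95 MHz.
k=4: 45.1 MHz, 52.1 MHz.
Within [17.25 MHz, 40.45 MHz]: 20.8 MHz, 27.8 MHz, 32.95 MHz, 39.95 MHz.

20.8 MHz, 27.8 MHz, 32.95 MHz, 39.95 MHz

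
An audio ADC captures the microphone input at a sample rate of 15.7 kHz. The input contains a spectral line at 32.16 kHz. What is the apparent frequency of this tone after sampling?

0.76 kHz

32.16 kHz mod fs = 0.76 kHz.
0.76 kHz ≤ fs/2 = 7.85 kHz, appears at 0.76 kHz.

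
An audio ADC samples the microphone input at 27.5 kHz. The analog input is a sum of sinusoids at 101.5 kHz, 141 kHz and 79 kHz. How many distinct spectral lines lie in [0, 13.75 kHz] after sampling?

fs/2 = 13.75 kHz.
101.5 kHz mod fs = 19 kHz.
19 kHz > fs/2 = 13.75 kHz, folds to fs − 19 kHz = 8.5 kHz.
141 kHz mod fs = 3.5 kHz.
3.5 kHz ≤ fs/2 = 13.75 kHz, appears at 3.5 kHz.
79 kHz mod fs = 24 kHz.
24 kHz > fs/2 = 13.75 kHz, folds to fs − 24 kHz = 3.5 kHz.
Distinct values: {3.5 kHz, 8.5 kHz} → 2.

2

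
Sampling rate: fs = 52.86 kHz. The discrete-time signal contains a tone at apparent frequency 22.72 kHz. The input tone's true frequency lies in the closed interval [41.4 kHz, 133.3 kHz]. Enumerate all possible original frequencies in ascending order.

75.58 kHz, 83 kHz, 128.44 kHz

Frequencies that alias to 22.72 kHz are k·fs ± 22.72 kHz for integer k ≥ 0.
k=0: 22.72 kHz.
k=1: 30.14 kHz, 75.58 kHz.
k=2: 83 kHz, 128.44 kHz.
k=3: 135.86 kHz, 181.3 kHz.
Within [41.4 kHz, 133.3 kHz]: 75.58 kHz, 83 kHz, 128.44 kHz.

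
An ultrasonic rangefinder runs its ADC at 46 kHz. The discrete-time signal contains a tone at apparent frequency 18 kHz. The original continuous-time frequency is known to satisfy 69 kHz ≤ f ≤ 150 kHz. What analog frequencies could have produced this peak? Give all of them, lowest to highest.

Frequencies that alias to 18 kHz are k·fs ± 18 kHz for integer k ≥ 0.
k=0: 18 kHz.
k=1: 28 kHz, 64 kHz.
k=2: 74 kHz, 110 kHz.
k=3: 120 kHz, 156 kHz.
k=4: 166 kHz, 202 kHz.
Within [69 kHz, 150 kHz]: 74 kHz, 110 kHz, 120 kHz.

74 kHz, 110 kHz, 120 kHz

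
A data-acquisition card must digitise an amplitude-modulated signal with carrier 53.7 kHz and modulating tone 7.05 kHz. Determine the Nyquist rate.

121.5 kHz

AM sidebands sit at fc ± fm = 46.65 kHz and 60.75 kHz.
Highest-frequency component: 60.75 kHz.
Nyquist rate = 2 × 60.75 kHz = 121.5 kHz.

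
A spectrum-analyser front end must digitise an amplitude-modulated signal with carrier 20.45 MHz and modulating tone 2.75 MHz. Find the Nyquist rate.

AM sidebands sit at fc ± fm = 17.7 MHz and 23.2 MHz.
Highest-frequency component: 23.2 MHz.
Nyquist rate = 2 × 23.2 MHz = 46.4 MHz.

46.4 MHz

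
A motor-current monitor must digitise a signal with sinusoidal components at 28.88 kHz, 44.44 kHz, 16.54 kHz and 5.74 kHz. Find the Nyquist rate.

88.88 kHz

Highest-frequency component: 44.44 kHz.
Nyquist rate = 2 × 44.44 kHz = 88.88 kHz.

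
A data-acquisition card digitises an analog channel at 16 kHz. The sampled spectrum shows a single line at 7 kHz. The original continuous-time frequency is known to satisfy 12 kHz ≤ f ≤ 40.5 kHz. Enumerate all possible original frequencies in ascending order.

23 kHz, 25 kHz, 39 kHz

Frequencies that alias to 7 kHz are k·fs ± 7 kHz for integer k ≥ 0.
k=0: 7 kHz.
k=1: 9 kHz, 23 kHz.
k=2: 25 kHz, 39 kHz.
k=3: 41 kHz, 55 kHz.
Within [12 kHz, 40.5 kHz]: 23 kHz, 25 kHz, 39 kHz.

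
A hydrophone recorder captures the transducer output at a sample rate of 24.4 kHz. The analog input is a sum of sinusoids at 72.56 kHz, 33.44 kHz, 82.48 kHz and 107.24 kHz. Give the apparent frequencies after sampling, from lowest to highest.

0.64 kHz, 9.04 kHz, 9.28 kHz, 9.64 kHz

fs/2 = 12.2 kHz.
72.56 kHz mod fs = 23.76 kHz.
23.76 kHz > fs/2 = 12.2 kHz, folds to fs − 23.76 kHz = 0.64 kHz.
33.44 kHz mod fs = 9.04 kHz.
9.04 kHz ≤ fs/2 = 12.2 kHz, appears at 9.04 kHz.
82.48 kHz mod fs = 9.28 kHz.
9.28 kHz ≤ fs/2 = 12.2 kHz, appears at 9.28 kHz.
107.24 kHz mod fs = 9.64 kHz.
9.64 kHz ≤ fs/2 = 12.2 kHz, appears at 9.64 kHz.
Distinct values: {0.64 kHz, 9.04 kHz, 9.28 kHz, 9.64 kHz}.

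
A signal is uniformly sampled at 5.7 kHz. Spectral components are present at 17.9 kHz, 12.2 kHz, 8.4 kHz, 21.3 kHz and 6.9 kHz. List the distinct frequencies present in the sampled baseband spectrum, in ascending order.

0.8 kHz, 1.2 kHz, 1.5 kHz, 2.7 kHz

fs/2 = 2.85 kHz.
17.9 kHz mod fs = 0.8 kHz.
0.8 kHz ≤ fs/2 = 2.85 kHz, appears at 0.8 kHz.
12.2 kHz mod fs = 0.8 kHz.
0.8 kHz ≤ fs/2 = 2.85 kHz, appears at 0.8 kHz.
8.4 kHz mod fs = 2.7 kHz.
2.7 kHz ≤ fs/2 = 2.85 kHz, appears at 2.7 kHz.
21.3 kHz mod fs = 4.2 kHz.
4.2 kHz > fs/2 = 2.85 kHz, folds to fs − 4.2 kHz = 1.5 kHz.
6.9 kHz mod fs = 1.2 kHz.
1.2 kHz ≤ fs/2 = 2.85 kHz, appears at 1.2 kHz.
Distinct values: {0.8 kHz, 1.2 kHz, 1.5 kHz, 2.7 kHz}.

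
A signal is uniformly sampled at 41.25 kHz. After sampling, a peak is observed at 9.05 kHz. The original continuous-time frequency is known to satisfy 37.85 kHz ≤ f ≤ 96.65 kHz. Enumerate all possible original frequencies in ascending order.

50.3 kHz, 73.45 kHz, 91.55 kHz

Frequencies that alias to 9.05 kHz are k·fs ± 9.05 kHz for integer k ≥ 0.
k=0: 9.05 kHz.
k=1: 32.2 kHz, 50.3 kHz.
k=2: 73.45 kHz, 91.55 kHz.
k=3: 114.7 kHz, 132.8 kHz.
Within [37.85 kHz, 96.65 kHz]: 50.3 kHz, 73.45 kHz, 91.55 kHz.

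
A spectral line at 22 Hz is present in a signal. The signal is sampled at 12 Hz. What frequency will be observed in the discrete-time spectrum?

2 Hz

22 Hz mod fs = 10 Hz.
10 Hz > fs/2 = 6 Hz, folds to fs − 10 Hz = 2 Hz.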